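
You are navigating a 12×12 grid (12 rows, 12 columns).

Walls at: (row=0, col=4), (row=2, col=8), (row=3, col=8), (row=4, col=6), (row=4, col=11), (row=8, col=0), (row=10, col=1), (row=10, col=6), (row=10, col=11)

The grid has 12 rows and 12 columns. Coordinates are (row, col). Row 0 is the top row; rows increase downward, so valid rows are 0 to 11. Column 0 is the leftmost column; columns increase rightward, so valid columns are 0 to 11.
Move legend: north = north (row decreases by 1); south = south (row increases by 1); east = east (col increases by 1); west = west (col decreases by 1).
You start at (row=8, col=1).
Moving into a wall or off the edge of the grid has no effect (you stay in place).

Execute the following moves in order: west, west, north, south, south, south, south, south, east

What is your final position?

Start: (row=8, col=1)
  west (west): blocked, stay at (row=8, col=1)
  west (west): blocked, stay at (row=8, col=1)
  north (north): (row=8, col=1) -> (row=7, col=1)
  south (south): (row=7, col=1) -> (row=8, col=1)
  south (south): (row=8, col=1) -> (row=9, col=1)
  [×3]south (south): blocked, stay at (row=9, col=1)
  east (east): (row=9, col=1) -> (row=9, col=2)
Final: (row=9, col=2)

Answer: Final position: (row=9, col=2)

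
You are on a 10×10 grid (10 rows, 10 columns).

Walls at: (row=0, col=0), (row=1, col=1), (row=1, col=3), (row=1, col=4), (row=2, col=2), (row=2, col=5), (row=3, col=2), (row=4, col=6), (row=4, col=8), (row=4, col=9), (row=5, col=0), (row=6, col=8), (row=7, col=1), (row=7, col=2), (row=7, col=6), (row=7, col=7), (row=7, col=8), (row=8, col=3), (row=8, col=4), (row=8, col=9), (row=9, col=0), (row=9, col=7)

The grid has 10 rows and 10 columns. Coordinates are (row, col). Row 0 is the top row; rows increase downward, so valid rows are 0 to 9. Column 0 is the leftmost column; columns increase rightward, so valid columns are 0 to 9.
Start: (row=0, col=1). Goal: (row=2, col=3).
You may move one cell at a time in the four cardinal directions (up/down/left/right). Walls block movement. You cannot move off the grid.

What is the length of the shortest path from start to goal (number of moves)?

BFS from (row=0, col=1) until reaching (row=2, col=3):
  Distance 0: (row=0, col=1)
  Distance 1: (row=0, col=2)
  Distance 2: (row=0, col=3), (row=1, col=2)
  Distance 3: (row=0, col=4)
  Distance 4: (row=0, col=5)
  Distance 5: (row=0, col=6), (row=1, col=5)
  Distance 6: (row=0, col=7), (row=1, col=6)
  Distance 7: (row=0, col=8), (row=1, col=7), (row=2, col=6)
  Distance 8: (row=0, col=9), (row=1, col=8), (row=2, col=7), (row=3, col=6)
  Distance 9: (row=1, col=9), (row=2, col=8), (row=3, col=5), (row=3, col=7)
  Distance 10: (row=2, col=9), (row=3, col=4), (row=3, col=8), (row=4, col=5), (row=4, col=7)
  Distance 11: (row=2, col=4), (row=3, col=3), (row=3, col=9), (row=4, col=4), (row=5, col=5), (row=5, col=7)
  Distance 12: (row=2, col=3), (row=4, col=3), (row=5, col=4), (row=5, col=6), (row=5, col=8), (row=6, col=5), (row=6, col=7)  <- goal reached here
One shortest path (12 moves): (row=0, col=1) -> (row=0, col=2) -> (row=0, col=3) -> (row=0, col=4) -> (row=0, col=5) -> (row=0, col=6) -> (row=1, col=6) -> (row=2, col=6) -> (row=3, col=6) -> (row=3, col=5) -> (row=3, col=4) -> (row=3, col=3) -> (row=2, col=3)

Answer: Shortest path length: 12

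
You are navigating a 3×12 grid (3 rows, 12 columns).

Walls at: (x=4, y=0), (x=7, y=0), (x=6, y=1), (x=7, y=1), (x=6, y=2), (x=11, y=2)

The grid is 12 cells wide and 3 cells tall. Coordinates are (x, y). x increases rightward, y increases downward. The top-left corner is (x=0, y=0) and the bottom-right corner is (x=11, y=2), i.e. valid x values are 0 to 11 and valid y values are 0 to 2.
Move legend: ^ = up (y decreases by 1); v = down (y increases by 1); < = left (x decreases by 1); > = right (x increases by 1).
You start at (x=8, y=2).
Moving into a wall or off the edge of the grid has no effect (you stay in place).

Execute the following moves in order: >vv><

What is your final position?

Answer: Final position: (x=9, y=2)

Derivation:
Start: (x=8, y=2)
  > (right): (x=8, y=2) -> (x=9, y=2)
  v (down): blocked, stay at (x=9, y=2)
  v (down): blocked, stay at (x=9, y=2)
  > (right): (x=9, y=2) -> (x=10, y=2)
  < (left): (x=10, y=2) -> (x=9, y=2)
Final: (x=9, y=2)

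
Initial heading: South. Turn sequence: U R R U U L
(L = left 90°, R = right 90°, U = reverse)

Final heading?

Answer: Final heading: East

Derivation:
Start: South
  U (U-turn (180°)) -> North
  R (right (90° clockwise)) -> East
  R (right (90° clockwise)) -> South
  U (U-turn (180°)) -> North
  U (U-turn (180°)) -> South
  L (left (90° counter-clockwise)) -> East
Final: East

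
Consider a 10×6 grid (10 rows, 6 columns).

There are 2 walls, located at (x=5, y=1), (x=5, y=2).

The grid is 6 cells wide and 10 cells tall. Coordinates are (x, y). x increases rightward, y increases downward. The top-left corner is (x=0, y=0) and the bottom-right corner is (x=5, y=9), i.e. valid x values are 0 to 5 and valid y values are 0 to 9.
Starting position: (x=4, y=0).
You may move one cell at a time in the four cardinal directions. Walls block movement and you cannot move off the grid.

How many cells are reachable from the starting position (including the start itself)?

BFS flood-fill from (x=4, y=0):
  Distance 0: (x=4, y=0)
  Distance 1: (x=3, y=0), (x=5, y=0), (x=4, y=1)
  Distance 2: (x=2, y=0), (x=3, y=1), (x=4, y=2)
  Distance 3: (x=1, y=0), (x=2, y=1), (x=3, y=2), (x=4, y=3)
  Distance 4: (x=0, y=0), (x=1, y=1), (x=2, y=2), (x=3, y=3), (x=5, y=3), (x=4, y=4)
  Distance 5: (x=0, y=1), (x=1, y=2), (x=2, y=3), (x=3, y=4), (x=5, y=4), (x=4, y=5)
  Distance 6: (x=0, y=2), (x=1, y=3), (x=2, y=4), (x=3, y=5), (x=5, y=5), (x=4, y=6)
  Distance 7: (x=0, y=3), (x=1, y=4), (x=2, y=5), (x=3, y=6), (x=5, y=6), (x=4, y=7)
  Distance 8: (x=0, y=4), (x=1, y=5), (x=2, y=6), (x=3, y=7), (x=5, y=7), (x=4, y=8)
  Distance 9: (x=0, y=5), (x=1, y=6), (x=2, y=7), (x=3, y=8), (x=5, y=8), (x=4, y=9)
  Distance 10: (x=0, y=6), (x=1, y=7), (x=2, y=8), (x=3, y=9), (x=5, y=9)
  Distance 11: (x=0, y=7), (x=1, y=8), (x=2, y=9)
  Distance 12: (x=0, y=8), (x=1, y=9)
  Distance 13: (x=0, y=9)
Total reachable: 58 (grid has 58 open cells total)

Answer: Reachable cells: 58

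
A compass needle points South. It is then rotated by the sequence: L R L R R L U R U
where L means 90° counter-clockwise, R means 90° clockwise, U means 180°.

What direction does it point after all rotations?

Answer: Final heading: West

Derivation:
Start: South
  L (left (90° counter-clockwise)) -> East
  R (right (90° clockwise)) -> South
  L (left (90° counter-clockwise)) -> East
  R (right (90° clockwise)) -> South
  R (right (90° clockwise)) -> West
  L (left (90° counter-clockwise)) -> South
  U (U-turn (180°)) -> North
  R (right (90° clockwise)) -> East
  U (U-turn (180°)) -> West
Final: West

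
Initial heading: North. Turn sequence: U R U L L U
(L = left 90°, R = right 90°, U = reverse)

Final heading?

Start: North
  U (U-turn (180°)) -> South
  R (right (90° clockwise)) -> West
  U (U-turn (180°)) -> East
  L (left (90° counter-clockwise)) -> North
  L (left (90° counter-clockwise)) -> West
  U (U-turn (180°)) -> East
Final: East

Answer: Final heading: East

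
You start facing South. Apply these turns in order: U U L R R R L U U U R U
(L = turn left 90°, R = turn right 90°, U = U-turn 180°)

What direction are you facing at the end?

Start: South
  U (U-turn (180°)) -> North
  U (U-turn (180°)) -> South
  L (left (90° counter-clockwise)) -> East
  R (right (90° clockwise)) -> South
  R (right (90° clockwise)) -> West
  R (right (90° clockwise)) -> North
  L (left (90° counter-clockwise)) -> West
  U (U-turn (180°)) -> East
  U (U-turn (180°)) -> West
  U (U-turn (180°)) -> East
  R (right (90° clockwise)) -> South
  U (U-turn (180°)) -> North
Final: North

Answer: Final heading: North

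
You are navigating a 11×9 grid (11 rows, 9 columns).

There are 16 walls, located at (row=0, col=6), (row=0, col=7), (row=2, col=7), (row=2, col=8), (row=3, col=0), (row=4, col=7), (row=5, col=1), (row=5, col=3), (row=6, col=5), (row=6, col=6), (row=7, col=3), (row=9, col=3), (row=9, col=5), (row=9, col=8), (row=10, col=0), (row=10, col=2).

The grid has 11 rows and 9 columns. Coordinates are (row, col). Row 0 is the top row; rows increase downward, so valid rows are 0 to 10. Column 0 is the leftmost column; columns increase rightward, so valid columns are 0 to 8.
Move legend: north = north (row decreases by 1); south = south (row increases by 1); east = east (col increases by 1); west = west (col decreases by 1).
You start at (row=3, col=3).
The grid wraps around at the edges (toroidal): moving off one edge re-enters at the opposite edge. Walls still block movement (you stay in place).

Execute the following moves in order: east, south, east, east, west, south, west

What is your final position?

Answer: Final position: (row=5, col=4)

Derivation:
Start: (row=3, col=3)
  east (east): (row=3, col=3) -> (row=3, col=4)
  south (south): (row=3, col=4) -> (row=4, col=4)
  east (east): (row=4, col=4) -> (row=4, col=5)
  east (east): (row=4, col=5) -> (row=4, col=6)
  west (west): (row=4, col=6) -> (row=4, col=5)
  south (south): (row=4, col=5) -> (row=5, col=5)
  west (west): (row=5, col=5) -> (row=5, col=4)
Final: (row=5, col=4)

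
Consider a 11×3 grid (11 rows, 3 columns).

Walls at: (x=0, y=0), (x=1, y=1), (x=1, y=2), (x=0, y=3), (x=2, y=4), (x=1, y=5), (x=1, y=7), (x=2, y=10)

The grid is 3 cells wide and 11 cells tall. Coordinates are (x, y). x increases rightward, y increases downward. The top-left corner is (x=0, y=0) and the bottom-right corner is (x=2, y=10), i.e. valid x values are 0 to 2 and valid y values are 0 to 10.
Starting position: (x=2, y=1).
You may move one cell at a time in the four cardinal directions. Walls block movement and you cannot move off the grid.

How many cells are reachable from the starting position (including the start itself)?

Answer: Reachable cells: 23

Derivation:
BFS flood-fill from (x=2, y=1):
  Distance 0: (x=2, y=1)
  Distance 1: (x=2, y=0), (x=2, y=2)
  Distance 2: (x=1, y=0), (x=2, y=3)
  Distance 3: (x=1, y=3)
  Distance 4: (x=1, y=4)
  Distance 5: (x=0, y=4)
  Distance 6: (x=0, y=5)
  Distance 7: (x=0, y=6)
  Distance 8: (x=1, y=6), (x=0, y=7)
  Distance 9: (x=2, y=6), (x=0, y=8)
  Distance 10: (x=2, y=5), (x=2, y=7), (x=1, y=8), (x=0, y=9)
  Distance 11: (x=2, y=8), (x=1, y=9), (x=0, y=10)
  Distance 12: (x=2, y=9), (x=1, y=10)
Total reachable: 23 (grid has 25 open cells total)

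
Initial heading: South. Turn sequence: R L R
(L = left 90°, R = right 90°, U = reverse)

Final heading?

Start: South
  R (right (90° clockwise)) -> West
  L (left (90° counter-clockwise)) -> South
  R (right (90° clockwise)) -> West
Final: West

Answer: Final heading: West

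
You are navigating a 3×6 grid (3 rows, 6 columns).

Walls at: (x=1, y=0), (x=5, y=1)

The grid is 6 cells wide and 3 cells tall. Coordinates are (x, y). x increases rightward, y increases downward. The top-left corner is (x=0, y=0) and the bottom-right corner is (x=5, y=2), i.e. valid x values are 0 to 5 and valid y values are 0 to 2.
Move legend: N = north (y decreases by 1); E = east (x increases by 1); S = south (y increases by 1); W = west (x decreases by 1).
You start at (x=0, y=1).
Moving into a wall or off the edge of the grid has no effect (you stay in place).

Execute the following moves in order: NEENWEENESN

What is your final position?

Answer: Final position: (x=0, y=0)

Derivation:
Start: (x=0, y=1)
  N (north): (x=0, y=1) -> (x=0, y=0)
  E (east): blocked, stay at (x=0, y=0)
  E (east): blocked, stay at (x=0, y=0)
  N (north): blocked, stay at (x=0, y=0)
  W (west): blocked, stay at (x=0, y=0)
  E (east): blocked, stay at (x=0, y=0)
  E (east): blocked, stay at (x=0, y=0)
  N (north): blocked, stay at (x=0, y=0)
  E (east): blocked, stay at (x=0, y=0)
  S (south): (x=0, y=0) -> (x=0, y=1)
  N (north): (x=0, y=1) -> (x=0, y=0)
Final: (x=0, y=0)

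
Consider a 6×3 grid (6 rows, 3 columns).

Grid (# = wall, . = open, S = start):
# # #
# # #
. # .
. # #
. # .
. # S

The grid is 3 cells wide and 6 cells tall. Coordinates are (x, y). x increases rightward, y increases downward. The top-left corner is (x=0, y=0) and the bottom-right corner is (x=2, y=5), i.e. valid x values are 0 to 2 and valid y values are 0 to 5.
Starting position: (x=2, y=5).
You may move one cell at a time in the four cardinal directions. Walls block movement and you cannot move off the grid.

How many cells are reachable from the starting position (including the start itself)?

Answer: Reachable cells: 2

Derivation:
BFS flood-fill from (x=2, y=5):
  Distance 0: (x=2, y=5)
  Distance 1: (x=2, y=4)
Total reachable: 2 (grid has 7 open cells total)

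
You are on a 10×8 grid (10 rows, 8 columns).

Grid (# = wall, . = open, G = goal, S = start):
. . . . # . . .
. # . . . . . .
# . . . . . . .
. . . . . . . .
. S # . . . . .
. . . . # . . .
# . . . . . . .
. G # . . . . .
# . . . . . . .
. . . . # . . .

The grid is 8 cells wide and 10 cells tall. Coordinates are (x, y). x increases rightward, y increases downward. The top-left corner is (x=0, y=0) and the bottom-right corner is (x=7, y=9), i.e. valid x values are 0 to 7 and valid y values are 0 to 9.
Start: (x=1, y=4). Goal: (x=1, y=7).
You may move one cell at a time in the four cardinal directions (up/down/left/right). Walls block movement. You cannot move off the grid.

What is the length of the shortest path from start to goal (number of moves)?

Answer: Shortest path length: 3

Derivation:
BFS from (x=1, y=4) until reaching (x=1, y=7):
  Distance 0: (x=1, y=4)
  Distance 1: (x=1, y=3), (x=0, y=4), (x=1, y=5)
  Distance 2: (x=1, y=2), (x=0, y=3), (x=2, y=3), (x=0, y=5), (x=2, y=5), (x=1, y=6)
  Distance 3: (x=2, y=2), (x=3, y=3), (x=3, y=5), (x=2, y=6), (x=1, y=7)  <- goal reached here
One shortest path (3 moves): (x=1, y=4) -> (x=1, y=5) -> (x=1, y=6) -> (x=1, y=7)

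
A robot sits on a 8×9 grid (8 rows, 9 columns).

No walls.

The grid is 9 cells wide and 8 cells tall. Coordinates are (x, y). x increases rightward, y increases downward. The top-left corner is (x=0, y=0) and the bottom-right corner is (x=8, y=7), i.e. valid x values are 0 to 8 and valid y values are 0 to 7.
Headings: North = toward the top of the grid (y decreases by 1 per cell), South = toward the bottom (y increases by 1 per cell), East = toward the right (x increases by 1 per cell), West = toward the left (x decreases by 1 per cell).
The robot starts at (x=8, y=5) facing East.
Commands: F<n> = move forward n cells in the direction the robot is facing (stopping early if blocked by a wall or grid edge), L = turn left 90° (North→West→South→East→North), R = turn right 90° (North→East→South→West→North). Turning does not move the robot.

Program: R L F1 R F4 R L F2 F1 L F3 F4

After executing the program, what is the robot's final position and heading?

Start: (x=8, y=5), facing East
  R: turn right, now facing South
  L: turn left, now facing East
  F1: move forward 0/1 (blocked), now at (x=8, y=5)
  R: turn right, now facing South
  F4: move forward 2/4 (blocked), now at (x=8, y=7)
  R: turn right, now facing West
  L: turn left, now facing South
  F2: move forward 0/2 (blocked), now at (x=8, y=7)
  F1: move forward 0/1 (blocked), now at (x=8, y=7)
  L: turn left, now facing East
  F3: move forward 0/3 (blocked), now at (x=8, y=7)
  F4: move forward 0/4 (blocked), now at (x=8, y=7)
Final: (x=8, y=7), facing East

Answer: Final position: (x=8, y=7), facing East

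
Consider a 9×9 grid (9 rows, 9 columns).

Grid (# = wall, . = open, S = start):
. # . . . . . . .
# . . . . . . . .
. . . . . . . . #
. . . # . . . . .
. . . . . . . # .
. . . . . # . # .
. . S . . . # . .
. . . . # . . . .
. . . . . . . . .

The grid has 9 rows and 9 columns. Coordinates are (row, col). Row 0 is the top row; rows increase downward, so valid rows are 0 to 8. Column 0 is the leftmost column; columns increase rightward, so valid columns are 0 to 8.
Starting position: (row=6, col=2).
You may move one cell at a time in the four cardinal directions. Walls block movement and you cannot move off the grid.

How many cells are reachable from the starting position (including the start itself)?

BFS flood-fill from (row=6, col=2):
  Distance 0: (row=6, col=2)
  Distance 1: (row=5, col=2), (row=6, col=1), (row=6, col=3), (row=7, col=2)
  Distance 2: (row=4, col=2), (row=5, col=1), (row=5, col=3), (row=6, col=0), (row=6, col=4), (row=7, col=1), (row=7, col=3), (row=8, col=2)
  Distance 3: (row=3, col=2), (row=4, col=1), (row=4, col=3), (row=5, col=0), (row=5, col=4), (row=6, col=5), (row=7, col=0), (row=8, col=1), (row=8, col=3)
  Distance 4: (row=2, col=2), (row=3, col=1), (row=4, col=0), (row=4, col=4), (row=7, col=5), (row=8, col=0), (row=8, col=4)
  Distance 5: (row=1, col=2), (row=2, col=1), (row=2, col=3), (row=3, col=0), (row=3, col=4), (row=4, col=5), (row=7, col=6), (row=8, col=5)
  Distance 6: (row=0, col=2), (row=1, col=1), (row=1, col=3), (row=2, col=0), (row=2, col=4), (row=3, col=5), (row=4, col=6), (row=7, col=7), (row=8, col=6)
  Distance 7: (row=0, col=3), (row=1, col=4), (row=2, col=5), (row=3, col=6), (row=5, col=6), (row=6, col=7), (row=7, col=8), (row=8, col=7)
  Distance 8: (row=0, col=4), (row=1, col=5), (row=2, col=6), (row=3, col=7), (row=6, col=8), (row=8, col=8)
  Distance 9: (row=0, col=5), (row=1, col=6), (row=2, col=7), (row=3, col=8), (row=5, col=8)
  Distance 10: (row=0, col=6), (row=1, col=7), (row=4, col=8)
  Distance 11: (row=0, col=7), (row=1, col=8)
  Distance 12: (row=0, col=8)
Total reachable: 71 (grid has 72 open cells total)

Answer: Reachable cells: 71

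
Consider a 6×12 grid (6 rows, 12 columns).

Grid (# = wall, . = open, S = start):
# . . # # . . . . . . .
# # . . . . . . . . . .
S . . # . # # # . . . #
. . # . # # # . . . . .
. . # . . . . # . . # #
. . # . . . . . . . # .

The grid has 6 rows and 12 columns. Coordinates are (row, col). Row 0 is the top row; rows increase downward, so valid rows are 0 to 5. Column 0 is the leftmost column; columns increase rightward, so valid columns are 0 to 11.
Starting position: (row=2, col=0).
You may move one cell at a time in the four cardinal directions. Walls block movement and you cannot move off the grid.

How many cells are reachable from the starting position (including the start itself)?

Answer: Reachable cells: 51

Derivation:
BFS flood-fill from (row=2, col=0):
  Distance 0: (row=2, col=0)
  Distance 1: (row=2, col=1), (row=3, col=0)
  Distance 2: (row=2, col=2), (row=3, col=1), (row=4, col=0)
  Distance 3: (row=1, col=2), (row=4, col=1), (row=5, col=0)
  Distance 4: (row=0, col=2), (row=1, col=3), (row=5, col=1)
  Distance 5: (row=0, col=1), (row=1, col=4)
  Distance 6: (row=1, col=5), (row=2, col=4)
  Distance 7: (row=0, col=5), (row=1, col=6)
  Distance 8: (row=0, col=6), (row=1, col=7)
  Distance 9: (row=0, col=7), (row=1, col=8)
  Distance 10: (row=0, col=8), (row=1, col=9), (row=2, col=8)
  Distance 11: (row=0, col=9), (row=1, col=10), (row=2, col=9), (row=3, col=8)
  Distance 12: (row=0, col=10), (row=1, col=11), (row=2, col=10), (row=3, col=7), (row=3, col=9), (row=4, col=8)
  Distance 13: (row=0, col=11), (row=3, col=10), (row=4, col=9), (row=5, col=8)
  Distance 14: (row=3, col=11), (row=5, col=7), (row=5, col=9)
  Distance 15: (row=5, col=6)
  Distance 16: (row=4, col=6), (row=5, col=5)
  Distance 17: (row=4, col=5), (row=5, col=4)
  Distance 18: (row=4, col=4), (row=5, col=3)
  Distance 19: (row=4, col=3)
  Distance 20: (row=3, col=3)
Total reachable: 51 (grid has 52 open cells total)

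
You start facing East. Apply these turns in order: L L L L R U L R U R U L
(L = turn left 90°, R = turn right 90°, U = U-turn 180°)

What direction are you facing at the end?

Start: East
  L (left (90° counter-clockwise)) -> North
  L (left (90° counter-clockwise)) -> West
  L (left (90° counter-clockwise)) -> South
  L (left (90° counter-clockwise)) -> East
  R (right (90° clockwise)) -> South
  U (U-turn (180°)) -> North
  L (left (90° counter-clockwise)) -> West
  R (right (90° clockwise)) -> North
  U (U-turn (180°)) -> South
  R (right (90° clockwise)) -> West
  U (U-turn (180°)) -> East
  L (left (90° counter-clockwise)) -> North
Final: North

Answer: Final heading: North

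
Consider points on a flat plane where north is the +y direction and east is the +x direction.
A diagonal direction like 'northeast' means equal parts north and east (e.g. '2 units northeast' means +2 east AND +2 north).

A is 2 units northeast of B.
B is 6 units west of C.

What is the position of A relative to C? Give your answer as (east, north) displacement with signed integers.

Place C at the origin (east=0, north=0).
  B is 6 units west of C: delta (east=-6, north=+0); B at (east=-6, north=0).
  A is 2 units northeast of B: delta (east=+2, north=+2); A at (east=-4, north=2).
Therefore A relative to C: (east=-4, north=2).

Answer: A is at (east=-4, north=2) relative to C.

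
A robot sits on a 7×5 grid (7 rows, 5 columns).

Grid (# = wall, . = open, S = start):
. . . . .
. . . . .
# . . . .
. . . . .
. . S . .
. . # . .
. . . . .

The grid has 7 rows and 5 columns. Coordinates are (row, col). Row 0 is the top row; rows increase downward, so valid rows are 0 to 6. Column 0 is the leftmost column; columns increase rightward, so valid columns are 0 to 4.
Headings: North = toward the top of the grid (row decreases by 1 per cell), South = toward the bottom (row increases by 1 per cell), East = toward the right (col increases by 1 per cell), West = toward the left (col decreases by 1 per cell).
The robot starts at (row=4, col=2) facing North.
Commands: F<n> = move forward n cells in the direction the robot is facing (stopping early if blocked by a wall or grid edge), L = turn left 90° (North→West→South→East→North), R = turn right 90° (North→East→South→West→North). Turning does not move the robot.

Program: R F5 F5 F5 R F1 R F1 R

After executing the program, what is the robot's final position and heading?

Answer: Final position: (row=5, col=3), facing North

Derivation:
Start: (row=4, col=2), facing North
  R: turn right, now facing East
  F5: move forward 2/5 (blocked), now at (row=4, col=4)
  F5: move forward 0/5 (blocked), now at (row=4, col=4)
  F5: move forward 0/5 (blocked), now at (row=4, col=4)
  R: turn right, now facing South
  F1: move forward 1, now at (row=5, col=4)
  R: turn right, now facing West
  F1: move forward 1, now at (row=5, col=3)
  R: turn right, now facing North
Final: (row=5, col=3), facing North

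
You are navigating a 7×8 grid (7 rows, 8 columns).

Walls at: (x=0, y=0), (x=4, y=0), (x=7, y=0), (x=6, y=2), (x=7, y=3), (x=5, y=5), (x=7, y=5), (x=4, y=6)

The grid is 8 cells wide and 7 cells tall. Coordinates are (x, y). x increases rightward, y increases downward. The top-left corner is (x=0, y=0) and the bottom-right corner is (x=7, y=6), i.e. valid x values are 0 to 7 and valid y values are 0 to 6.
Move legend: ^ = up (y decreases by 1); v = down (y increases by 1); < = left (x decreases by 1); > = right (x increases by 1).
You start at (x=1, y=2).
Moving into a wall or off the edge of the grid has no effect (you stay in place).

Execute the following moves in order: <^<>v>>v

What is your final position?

Answer: Final position: (x=3, y=3)

Derivation:
Start: (x=1, y=2)
  < (left): (x=1, y=2) -> (x=0, y=2)
  ^ (up): (x=0, y=2) -> (x=0, y=1)
  < (left): blocked, stay at (x=0, y=1)
  > (right): (x=0, y=1) -> (x=1, y=1)
  v (down): (x=1, y=1) -> (x=1, y=2)
  > (right): (x=1, y=2) -> (x=2, y=2)
  > (right): (x=2, y=2) -> (x=3, y=2)
  v (down): (x=3, y=2) -> (x=3, y=3)
Final: (x=3, y=3)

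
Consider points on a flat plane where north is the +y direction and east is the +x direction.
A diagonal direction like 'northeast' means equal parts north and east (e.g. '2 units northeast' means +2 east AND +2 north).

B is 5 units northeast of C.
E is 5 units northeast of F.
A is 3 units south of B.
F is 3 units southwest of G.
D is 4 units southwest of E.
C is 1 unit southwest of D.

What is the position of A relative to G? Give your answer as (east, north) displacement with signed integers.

Answer: A is at (east=2, north=-1) relative to G.

Derivation:
Place G at the origin (east=0, north=0).
  F is 3 units southwest of G: delta (east=-3, north=-3); F at (east=-3, north=-3).
  E is 5 units northeast of F: delta (east=+5, north=+5); E at (east=2, north=2).
  D is 4 units southwest of E: delta (east=-4, north=-4); D at (east=-2, north=-2).
  C is 1 unit southwest of D: delta (east=-1, north=-1); C at (east=-3, north=-3).
  B is 5 units northeast of C: delta (east=+5, north=+5); B at (east=2, north=2).
  A is 3 units south of B: delta (east=+0, north=-3); A at (east=2, north=-1).
Therefore A relative to G: (east=2, north=-1).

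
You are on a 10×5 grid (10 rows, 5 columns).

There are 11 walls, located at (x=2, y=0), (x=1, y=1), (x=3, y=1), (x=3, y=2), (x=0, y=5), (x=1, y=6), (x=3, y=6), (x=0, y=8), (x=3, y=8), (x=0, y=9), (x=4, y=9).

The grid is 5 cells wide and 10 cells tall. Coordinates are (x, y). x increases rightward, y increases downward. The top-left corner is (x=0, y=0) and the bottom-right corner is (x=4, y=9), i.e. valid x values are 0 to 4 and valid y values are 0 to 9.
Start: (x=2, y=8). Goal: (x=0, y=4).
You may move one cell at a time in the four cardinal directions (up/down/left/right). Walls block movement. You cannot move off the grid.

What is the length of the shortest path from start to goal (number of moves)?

BFS from (x=2, y=8) until reaching (x=0, y=4):
  Distance 0: (x=2, y=8)
  Distance 1: (x=2, y=7), (x=1, y=8), (x=2, y=9)
  Distance 2: (x=2, y=6), (x=1, y=7), (x=3, y=7), (x=1, y=9), (x=3, y=9)
  Distance 3: (x=2, y=5), (x=0, y=7), (x=4, y=7)
  Distance 4: (x=2, y=4), (x=1, y=5), (x=3, y=5), (x=0, y=6), (x=4, y=6), (x=4, y=8)
  Distance 5: (x=2, y=3), (x=1, y=4), (x=3, y=4), (x=4, y=5)
  Distance 6: (x=2, y=2), (x=1, y=3), (x=3, y=3), (x=0, y=4), (x=4, y=4)  <- goal reached here
One shortest path (6 moves): (x=2, y=8) -> (x=2, y=7) -> (x=2, y=6) -> (x=2, y=5) -> (x=1, y=5) -> (x=1, y=4) -> (x=0, y=4)

Answer: Shortest path length: 6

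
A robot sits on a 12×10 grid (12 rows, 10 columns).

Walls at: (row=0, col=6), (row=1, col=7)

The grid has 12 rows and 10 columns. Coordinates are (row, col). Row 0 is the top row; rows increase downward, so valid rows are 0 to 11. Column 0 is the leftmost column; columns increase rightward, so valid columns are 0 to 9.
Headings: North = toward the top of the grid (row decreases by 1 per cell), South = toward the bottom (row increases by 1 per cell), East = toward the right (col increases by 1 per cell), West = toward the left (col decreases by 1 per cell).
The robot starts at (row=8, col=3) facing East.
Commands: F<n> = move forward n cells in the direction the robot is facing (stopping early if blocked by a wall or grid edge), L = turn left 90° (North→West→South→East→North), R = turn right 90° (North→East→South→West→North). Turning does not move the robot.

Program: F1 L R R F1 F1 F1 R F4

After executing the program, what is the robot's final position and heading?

Answer: Final position: (row=11, col=0), facing West

Derivation:
Start: (row=8, col=3), facing East
  F1: move forward 1, now at (row=8, col=4)
  L: turn left, now facing North
  R: turn right, now facing East
  R: turn right, now facing South
  F1: move forward 1, now at (row=9, col=4)
  F1: move forward 1, now at (row=10, col=4)
  F1: move forward 1, now at (row=11, col=4)
  R: turn right, now facing West
  F4: move forward 4, now at (row=11, col=0)
Final: (row=11, col=0), facing West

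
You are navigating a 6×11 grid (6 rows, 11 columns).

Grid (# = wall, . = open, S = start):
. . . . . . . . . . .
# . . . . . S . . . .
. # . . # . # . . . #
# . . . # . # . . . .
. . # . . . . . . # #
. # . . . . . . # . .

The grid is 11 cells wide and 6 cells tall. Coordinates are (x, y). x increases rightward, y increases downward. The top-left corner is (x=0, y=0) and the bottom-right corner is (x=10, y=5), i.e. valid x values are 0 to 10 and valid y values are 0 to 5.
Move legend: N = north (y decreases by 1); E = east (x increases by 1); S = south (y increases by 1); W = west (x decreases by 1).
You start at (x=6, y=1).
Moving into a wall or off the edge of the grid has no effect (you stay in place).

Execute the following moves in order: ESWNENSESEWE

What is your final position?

Start: (x=6, y=1)
  E (east): (x=6, y=1) -> (x=7, y=1)
  S (south): (x=7, y=1) -> (x=7, y=2)
  W (west): blocked, stay at (x=7, y=2)
  N (north): (x=7, y=2) -> (x=7, y=1)
  E (east): (x=7, y=1) -> (x=8, y=1)
  N (north): (x=8, y=1) -> (x=8, y=0)
  S (south): (x=8, y=0) -> (x=8, y=1)
  E (east): (x=8, y=1) -> (x=9, y=1)
  S (south): (x=9, y=1) -> (x=9, y=2)
  E (east): blocked, stay at (x=9, y=2)
  W (west): (x=9, y=2) -> (x=8, y=2)
  E (east): (x=8, y=2) -> (x=9, y=2)
Final: (x=9, y=2)

Answer: Final position: (x=9, y=2)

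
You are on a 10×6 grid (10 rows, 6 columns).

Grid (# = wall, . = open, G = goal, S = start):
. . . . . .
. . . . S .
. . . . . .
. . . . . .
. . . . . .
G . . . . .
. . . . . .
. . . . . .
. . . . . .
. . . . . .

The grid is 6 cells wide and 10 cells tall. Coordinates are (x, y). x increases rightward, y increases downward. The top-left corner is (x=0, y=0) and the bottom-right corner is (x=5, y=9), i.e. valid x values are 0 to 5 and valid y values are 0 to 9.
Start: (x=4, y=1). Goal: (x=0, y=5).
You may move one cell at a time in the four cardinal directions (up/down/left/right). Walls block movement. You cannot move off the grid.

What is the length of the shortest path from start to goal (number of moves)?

Answer: Shortest path length: 8

Derivation:
BFS from (x=4, y=1) until reaching (x=0, y=5):
  Distance 0: (x=4, y=1)
  Distance 1: (x=4, y=0), (x=3, y=1), (x=5, y=1), (x=4, y=2)
  Distance 2: (x=3, y=0), (x=5, y=0), (x=2, y=1), (x=3, y=2), (x=5, y=2), (x=4, y=3)
  Distance 3: (x=2, y=0), (x=1, y=1), (x=2, y=2), (x=3, y=3), (x=5, y=3), (x=4, y=4)
  Distance 4: (x=1, y=0), (x=0, y=1), (x=1, y=2), (x=2, y=3), (x=3, y=4), (x=5, y=4), (x=4, y=5)
  Distance 5: (x=0, y=0), (x=0, y=2), (x=1, y=3), (x=2, y=4), (x=3, y=5), (x=5, y=5), (x=4, y=6)
  Distance 6: (x=0, y=3), (x=1, y=4), (x=2, y=5), (x=3, y=6), (x=5, y=6), (x=4, y=7)
  Distance 7: (x=0, y=4), (x=1, y=5), (x=2, y=6), (x=3, y=7), (x=5, y=7), (x=4, y=8)
  Distance 8: (x=0, y=5), (x=1, y=6), (x=2, y=7), (x=3, y=8), (x=5, y=8), (x=4, y=9)  <- goal reached here
One shortest path (8 moves): (x=4, y=1) -> (x=3, y=1) -> (x=2, y=1) -> (x=1, y=1) -> (x=0, y=1) -> (x=0, y=2) -> (x=0, y=3) -> (x=0, y=4) -> (x=0, y=5)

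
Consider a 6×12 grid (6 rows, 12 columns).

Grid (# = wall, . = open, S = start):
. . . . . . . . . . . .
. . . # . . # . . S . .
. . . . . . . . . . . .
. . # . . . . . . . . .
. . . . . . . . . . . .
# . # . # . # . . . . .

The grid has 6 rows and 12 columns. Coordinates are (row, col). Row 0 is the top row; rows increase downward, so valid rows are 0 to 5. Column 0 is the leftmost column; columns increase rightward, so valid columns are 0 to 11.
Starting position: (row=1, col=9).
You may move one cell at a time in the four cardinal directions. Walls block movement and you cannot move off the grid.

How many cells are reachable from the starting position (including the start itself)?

BFS flood-fill from (row=1, col=9):
  Distance 0: (row=1, col=9)
  Distance 1: (row=0, col=9), (row=1, col=8), (row=1, col=10), (row=2, col=9)
  Distance 2: (row=0, col=8), (row=0, col=10), (row=1, col=7), (row=1, col=11), (row=2, col=8), (row=2, col=10), (row=3, col=9)
  Distance 3: (row=0, col=7), (row=0, col=11), (row=2, col=7), (row=2, col=11), (row=3, col=8), (row=3, col=10), (row=4, col=9)
  Distance 4: (row=0, col=6), (row=2, col=6), (row=3, col=7), (row=3, col=11), (row=4, col=8), (row=4, col=10), (row=5, col=9)
  Distance 5: (row=0, col=5), (row=2, col=5), (row=3, col=6), (row=4, col=7), (row=4, col=11), (row=5, col=8), (row=5, col=10)
  Distance 6: (row=0, col=4), (row=1, col=5), (row=2, col=4), (row=3, col=5), (row=4, col=6), (row=5, col=7), (row=5, col=11)
  Distance 7: (row=0, col=3), (row=1, col=4), (row=2, col=3), (row=3, col=4), (row=4, col=5)
  Distance 8: (row=0, col=2), (row=2, col=2), (row=3, col=3), (row=4, col=4), (row=5, col=5)
  Distance 9: (row=0, col=1), (row=1, col=2), (row=2, col=1), (row=4, col=3)
  Distance 10: (row=0, col=0), (row=1, col=1), (row=2, col=0), (row=3, col=1), (row=4, col=2), (row=5, col=3)
  Distance 11: (row=1, col=0), (row=3, col=0), (row=4, col=1)
  Distance 12: (row=4, col=0), (row=5, col=1)
Total reachable: 65 (grid has 65 open cells total)

Answer: Reachable cells: 65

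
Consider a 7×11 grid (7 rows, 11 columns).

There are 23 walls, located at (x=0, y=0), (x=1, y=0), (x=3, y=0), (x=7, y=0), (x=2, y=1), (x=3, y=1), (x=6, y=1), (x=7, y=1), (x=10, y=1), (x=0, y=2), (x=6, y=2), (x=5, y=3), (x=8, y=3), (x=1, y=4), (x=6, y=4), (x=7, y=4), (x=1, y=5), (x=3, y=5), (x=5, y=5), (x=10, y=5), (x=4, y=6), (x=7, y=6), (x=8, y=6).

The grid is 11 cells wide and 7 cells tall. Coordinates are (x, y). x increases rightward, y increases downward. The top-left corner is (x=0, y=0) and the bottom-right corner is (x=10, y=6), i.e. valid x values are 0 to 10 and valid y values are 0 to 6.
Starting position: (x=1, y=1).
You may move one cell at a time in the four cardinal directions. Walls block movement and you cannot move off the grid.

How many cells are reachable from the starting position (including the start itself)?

BFS flood-fill from (x=1, y=1):
  Distance 0: (x=1, y=1)
  Distance 1: (x=0, y=1), (x=1, y=2)
  Distance 2: (x=2, y=2), (x=1, y=3)
  Distance 3: (x=3, y=2), (x=0, y=3), (x=2, y=3)
  Distance 4: (x=4, y=2), (x=3, y=3), (x=0, y=4), (x=2, y=4)
  Distance 5: (x=4, y=1), (x=5, y=2), (x=4, y=3), (x=3, y=4), (x=0, y=5), (x=2, y=5)
  Distance 6: (x=4, y=0), (x=5, y=1), (x=4, y=4), (x=0, y=6), (x=2, y=6)
  Distance 7: (x=5, y=0), (x=5, y=4), (x=4, y=5), (x=1, y=6), (x=3, y=6)
  Distance 8: (x=6, y=0)
Total reachable: 29 (grid has 54 open cells total)

Answer: Reachable cells: 29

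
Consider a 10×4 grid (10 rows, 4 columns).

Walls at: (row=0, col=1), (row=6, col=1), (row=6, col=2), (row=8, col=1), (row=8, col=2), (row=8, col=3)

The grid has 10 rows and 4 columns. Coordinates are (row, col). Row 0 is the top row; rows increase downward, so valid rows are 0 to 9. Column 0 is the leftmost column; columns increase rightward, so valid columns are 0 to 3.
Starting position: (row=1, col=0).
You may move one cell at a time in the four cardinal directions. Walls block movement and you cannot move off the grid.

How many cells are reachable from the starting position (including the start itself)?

BFS flood-fill from (row=1, col=0):
  Distance 0: (row=1, col=0)
  Distance 1: (row=0, col=0), (row=1, col=1), (row=2, col=0)
  Distance 2: (row=1, col=2), (row=2, col=1), (row=3, col=0)
  Distance 3: (row=0, col=2), (row=1, col=3), (row=2, col=2), (row=3, col=1), (row=4, col=0)
  Distance 4: (row=0, col=3), (row=2, col=3), (row=3, col=2), (row=4, col=1), (row=5, col=0)
  Distance 5: (row=3, col=3), (row=4, col=2), (row=5, col=1), (row=6, col=0)
  Distance 6: (row=4, col=3), (row=5, col=2), (row=7, col=0)
  Distance 7: (row=5, col=3), (row=7, col=1), (row=8, col=0)
  Distance 8: (row=6, col=3), (row=7, col=2), (row=9, col=0)
  Distance 9: (row=7, col=3), (row=9, col=1)
  Distance 10: (row=9, col=2)
  Distance 11: (row=9, col=3)
Total reachable: 34 (grid has 34 open cells total)

Answer: Reachable cells: 34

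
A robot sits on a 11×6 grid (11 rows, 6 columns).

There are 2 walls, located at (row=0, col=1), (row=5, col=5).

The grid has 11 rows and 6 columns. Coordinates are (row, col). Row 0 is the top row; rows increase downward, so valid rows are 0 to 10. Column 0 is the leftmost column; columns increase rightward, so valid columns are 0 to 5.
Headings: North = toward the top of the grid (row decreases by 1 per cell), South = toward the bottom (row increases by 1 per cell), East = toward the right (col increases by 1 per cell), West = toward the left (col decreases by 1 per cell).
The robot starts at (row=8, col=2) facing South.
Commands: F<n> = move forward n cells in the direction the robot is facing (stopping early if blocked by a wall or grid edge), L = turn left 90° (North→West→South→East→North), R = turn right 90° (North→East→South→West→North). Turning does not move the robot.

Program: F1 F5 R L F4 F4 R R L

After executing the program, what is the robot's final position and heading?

Answer: Final position: (row=10, col=2), facing West

Derivation:
Start: (row=8, col=2), facing South
  F1: move forward 1, now at (row=9, col=2)
  F5: move forward 1/5 (blocked), now at (row=10, col=2)
  R: turn right, now facing West
  L: turn left, now facing South
  F4: move forward 0/4 (blocked), now at (row=10, col=2)
  F4: move forward 0/4 (blocked), now at (row=10, col=2)
  R: turn right, now facing West
  R: turn right, now facing North
  L: turn left, now facing West
Final: (row=10, col=2), facing West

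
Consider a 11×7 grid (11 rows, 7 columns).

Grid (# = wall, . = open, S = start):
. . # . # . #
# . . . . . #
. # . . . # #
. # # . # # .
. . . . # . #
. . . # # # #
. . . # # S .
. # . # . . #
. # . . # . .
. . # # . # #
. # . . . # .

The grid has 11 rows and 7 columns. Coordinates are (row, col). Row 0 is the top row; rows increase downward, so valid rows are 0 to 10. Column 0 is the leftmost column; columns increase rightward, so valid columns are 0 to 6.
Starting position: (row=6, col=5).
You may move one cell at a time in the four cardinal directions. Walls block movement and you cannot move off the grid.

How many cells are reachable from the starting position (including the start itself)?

Answer: Reachable cells: 6

Derivation:
BFS flood-fill from (row=6, col=5):
  Distance 0: (row=6, col=5)
  Distance 1: (row=6, col=6), (row=7, col=5)
  Distance 2: (row=7, col=4), (row=8, col=5)
  Distance 3: (row=8, col=6)
Total reachable: 6 (grid has 46 open cells total)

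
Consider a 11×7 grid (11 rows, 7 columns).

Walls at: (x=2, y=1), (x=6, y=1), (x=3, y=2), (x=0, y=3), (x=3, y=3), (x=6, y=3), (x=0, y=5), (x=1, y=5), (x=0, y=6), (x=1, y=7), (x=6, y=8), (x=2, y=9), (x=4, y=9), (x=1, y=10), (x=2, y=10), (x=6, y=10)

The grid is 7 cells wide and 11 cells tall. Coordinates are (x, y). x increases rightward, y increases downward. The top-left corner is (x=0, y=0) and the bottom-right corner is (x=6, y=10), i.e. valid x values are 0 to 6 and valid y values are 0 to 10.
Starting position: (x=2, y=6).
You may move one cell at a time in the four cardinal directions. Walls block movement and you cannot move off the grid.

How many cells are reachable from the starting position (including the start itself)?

BFS flood-fill from (x=2, y=6):
  Distance 0: (x=2, y=6)
  Distance 1: (x=2, y=5), (x=1, y=6), (x=3, y=6), (x=2, y=7)
  Distance 2: (x=2, y=4), (x=3, y=5), (x=4, y=6), (x=3, y=7), (x=2, y=8)
  Distance 3: (x=2, y=3), (x=1, y=4), (x=3, y=4), (x=4, y=5), (x=5, y=6), (x=4, y=7), (x=1, y=8), (x=3, y=8)
  Distance 4: (x=2, y=2), (x=1, y=3), (x=0, y=4), (x=4, y=4), (x=5, y=5), (x=6, y=6), (x=5, y=7), (x=0, y=8), (x=4, y=8), (x=1, y=9), (x=3, y=9)
  Distance 5: (x=1, y=2), (x=4, y=3), (x=5, y=4), (x=6, y=5), (x=0, y=7), (x=6, y=7), (x=5, y=8), (x=0, y=9), (x=3, y=10)
  Distance 6: (x=1, y=1), (x=0, y=2), (x=4, y=2), (x=5, y=3), (x=6, y=4), (x=5, y=9), (x=0, y=10), (x=4, y=10)
  Distance 7: (x=1, y=0), (x=0, y=1), (x=4, y=1), (x=5, y=2), (x=6, y=9), (x=5, y=10)
  Distance 8: (x=0, y=0), (x=2, y=0), (x=4, y=0), (x=3, y=1), (x=5, y=1), (x=6, y=2)
  Distance 9: (x=3, y=0), (x=5, y=0)
  Distance 10: (x=6, y=0)
Total reachable: 61 (grid has 61 open cells total)

Answer: Reachable cells: 61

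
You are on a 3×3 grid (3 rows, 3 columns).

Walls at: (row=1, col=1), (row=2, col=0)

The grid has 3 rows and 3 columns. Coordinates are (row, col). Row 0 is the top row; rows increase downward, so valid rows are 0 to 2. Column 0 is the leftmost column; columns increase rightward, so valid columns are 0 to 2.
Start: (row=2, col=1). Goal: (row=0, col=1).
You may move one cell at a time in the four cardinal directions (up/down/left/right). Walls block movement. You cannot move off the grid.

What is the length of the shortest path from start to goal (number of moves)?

BFS from (row=2, col=1) until reaching (row=0, col=1):
  Distance 0: (row=2, col=1)
  Distance 1: (row=2, col=2)
  Distance 2: (row=1, col=2)
  Distance 3: (row=0, col=2)
  Distance 4: (row=0, col=1)  <- goal reached here
One shortest path (4 moves): (row=2, col=1) -> (row=2, col=2) -> (row=1, col=2) -> (row=0, col=2) -> (row=0, col=1)

Answer: Shortest path length: 4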